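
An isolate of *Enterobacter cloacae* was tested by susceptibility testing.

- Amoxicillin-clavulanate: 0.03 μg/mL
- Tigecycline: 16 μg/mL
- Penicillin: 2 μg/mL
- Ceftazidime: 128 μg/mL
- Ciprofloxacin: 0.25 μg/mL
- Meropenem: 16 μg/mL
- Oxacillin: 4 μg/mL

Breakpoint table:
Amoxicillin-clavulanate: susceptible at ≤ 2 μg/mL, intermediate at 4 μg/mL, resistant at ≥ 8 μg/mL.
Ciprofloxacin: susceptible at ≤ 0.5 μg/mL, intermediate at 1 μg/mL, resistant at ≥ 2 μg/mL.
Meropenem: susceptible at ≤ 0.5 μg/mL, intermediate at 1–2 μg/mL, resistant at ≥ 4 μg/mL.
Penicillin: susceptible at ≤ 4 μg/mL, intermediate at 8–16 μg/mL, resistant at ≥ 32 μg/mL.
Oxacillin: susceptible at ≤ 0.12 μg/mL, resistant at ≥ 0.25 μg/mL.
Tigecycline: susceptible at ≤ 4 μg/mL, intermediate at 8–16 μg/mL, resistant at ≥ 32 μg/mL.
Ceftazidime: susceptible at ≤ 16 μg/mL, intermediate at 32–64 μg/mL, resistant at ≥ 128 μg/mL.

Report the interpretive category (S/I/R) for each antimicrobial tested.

S, I, S, R, S, R, R

Amoxicillin-clavulanate 0.03 μg/mL: ≤ 2 μg/mL — susceptible
Tigecycline (16 μg/mL) in 8–16 μg/mL → I
Penicillin (2 μg/mL) ≤ 4 μg/mL ⇒ Susceptible
Ceftazidime: 128 μg/mL is ≥ 128 μg/mL → resistant
Ciprofloxacin: 0.25 μg/mL is ≤ 0.5 μg/mL — S
Meropenem (16 μg/mL) ≥ 4 μg/mL → R
Oxacillin (4 μg/mL) ≥ 0.25 μg/mL ⇒ Resistant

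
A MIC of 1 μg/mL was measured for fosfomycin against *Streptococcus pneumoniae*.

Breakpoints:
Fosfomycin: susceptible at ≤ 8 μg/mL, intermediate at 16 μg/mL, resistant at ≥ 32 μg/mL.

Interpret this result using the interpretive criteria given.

Fosfomycin: 1 μg/mL is ≤ 8 μg/mL ⇒ susceptible

S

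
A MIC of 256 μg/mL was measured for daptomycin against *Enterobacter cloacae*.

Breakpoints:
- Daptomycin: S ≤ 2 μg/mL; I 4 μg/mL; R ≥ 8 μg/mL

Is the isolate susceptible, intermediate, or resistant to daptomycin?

Resistant

Daptomycin 256 μg/mL: ≥ 8 μg/mL — Resistant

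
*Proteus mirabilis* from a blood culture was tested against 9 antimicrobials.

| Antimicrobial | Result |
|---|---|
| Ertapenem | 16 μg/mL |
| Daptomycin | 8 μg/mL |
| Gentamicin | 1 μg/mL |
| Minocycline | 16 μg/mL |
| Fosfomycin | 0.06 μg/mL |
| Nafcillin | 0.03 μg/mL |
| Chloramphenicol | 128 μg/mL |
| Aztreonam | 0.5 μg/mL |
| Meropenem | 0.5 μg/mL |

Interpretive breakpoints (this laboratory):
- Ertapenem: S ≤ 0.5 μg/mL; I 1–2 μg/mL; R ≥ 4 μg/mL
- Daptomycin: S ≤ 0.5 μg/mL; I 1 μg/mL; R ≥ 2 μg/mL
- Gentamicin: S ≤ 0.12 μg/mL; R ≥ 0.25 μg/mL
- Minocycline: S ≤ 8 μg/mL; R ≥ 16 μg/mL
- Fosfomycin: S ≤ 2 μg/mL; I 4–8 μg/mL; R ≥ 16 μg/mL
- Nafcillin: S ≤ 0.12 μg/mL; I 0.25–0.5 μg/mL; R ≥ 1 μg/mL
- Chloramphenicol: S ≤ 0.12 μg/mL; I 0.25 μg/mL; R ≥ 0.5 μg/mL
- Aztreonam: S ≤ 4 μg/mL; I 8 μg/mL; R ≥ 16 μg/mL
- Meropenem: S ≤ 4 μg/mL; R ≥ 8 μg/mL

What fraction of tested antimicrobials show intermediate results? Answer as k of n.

Ertapenem (16 μg/mL) ≥ 4 μg/mL ⇒ resistant
Daptomycin: 8 μg/mL is ≥ 2 μg/mL → Resistant
Gentamicin: 1 μg/mL is ≥ 0.25 μg/mL → Resistant
Minocycline (16 μg/mL) ≥ 16 μg/mL → Resistant
Fosfomycin (0.06 μg/mL) ≤ 2 μg/mL → S
Nafcillin 0.03 μg/mL: ≤ 0.12 μg/mL → S
Chloramphenicol (128 μg/mL) ≥ 0.5 μg/mL ⇒ Resistant
Aztreonam 0.5 μg/mL: ≤ 4 μg/mL ⇒ Susceptible
Meropenem (0.5 μg/mL) ≤ 4 μg/mL — susceptible
Intermediate: 0/9

0 of 9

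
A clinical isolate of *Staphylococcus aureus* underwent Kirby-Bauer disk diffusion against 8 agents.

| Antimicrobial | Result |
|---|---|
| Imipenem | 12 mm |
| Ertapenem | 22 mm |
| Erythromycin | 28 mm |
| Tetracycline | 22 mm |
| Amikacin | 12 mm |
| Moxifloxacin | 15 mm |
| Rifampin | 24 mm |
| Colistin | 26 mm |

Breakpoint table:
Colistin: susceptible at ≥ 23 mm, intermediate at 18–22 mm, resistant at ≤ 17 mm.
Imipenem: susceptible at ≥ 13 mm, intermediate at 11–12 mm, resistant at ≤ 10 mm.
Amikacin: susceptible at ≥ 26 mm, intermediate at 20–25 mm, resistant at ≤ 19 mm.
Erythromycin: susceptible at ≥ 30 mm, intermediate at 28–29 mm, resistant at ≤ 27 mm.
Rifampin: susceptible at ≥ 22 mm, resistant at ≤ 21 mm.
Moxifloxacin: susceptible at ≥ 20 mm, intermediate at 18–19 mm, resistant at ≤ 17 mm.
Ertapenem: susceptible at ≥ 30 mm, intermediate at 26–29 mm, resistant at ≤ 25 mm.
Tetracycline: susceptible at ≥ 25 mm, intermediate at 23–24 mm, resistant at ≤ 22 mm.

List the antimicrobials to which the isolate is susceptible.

Imipenem 12 mm: in 11–12 mm — intermediate
Ertapenem 22 mm: ≤ 25 mm → resistant
Erythromycin 28 mm: in 28–29 mm ⇒ Intermediate
Tetracycline 22 mm: ≤ 22 mm — Resistant
Amikacin 12 mm: ≤ 19 mm ⇒ Resistant
Moxifloxacin: 15 mm is ≤ 17 mm ⇒ R
Rifampin (24 mm) ≥ 22 mm → S
Colistin (26 mm) ≥ 23 mm ⇒ susceptible

rifampin, colistin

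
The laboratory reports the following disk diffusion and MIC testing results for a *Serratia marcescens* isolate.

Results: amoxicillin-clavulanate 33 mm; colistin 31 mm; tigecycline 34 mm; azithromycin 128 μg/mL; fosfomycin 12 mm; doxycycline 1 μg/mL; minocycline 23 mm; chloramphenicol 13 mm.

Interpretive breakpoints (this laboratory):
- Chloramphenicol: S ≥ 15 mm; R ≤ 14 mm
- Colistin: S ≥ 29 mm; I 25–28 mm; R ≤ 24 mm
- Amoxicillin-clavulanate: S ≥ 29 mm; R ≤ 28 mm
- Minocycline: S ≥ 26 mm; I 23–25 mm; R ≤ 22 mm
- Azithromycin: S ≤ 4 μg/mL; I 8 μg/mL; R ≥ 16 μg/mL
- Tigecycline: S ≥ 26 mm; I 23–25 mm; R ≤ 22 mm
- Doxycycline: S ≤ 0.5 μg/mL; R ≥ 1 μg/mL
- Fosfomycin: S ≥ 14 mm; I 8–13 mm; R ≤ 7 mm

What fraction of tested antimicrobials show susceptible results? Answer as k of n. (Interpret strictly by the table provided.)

Amoxicillin-clavulanate: 33 mm is ≥ 29 mm ⇒ Susceptible
Colistin 31 mm: ≥ 29 mm ⇒ Susceptible
Tigecycline: 34 mm is ≥ 26 mm → Susceptible
Azithromycin: 128 μg/mL is ≥ 16 μg/mL → Resistant
Fosfomycin (12 mm) in 8–13 mm → I
Doxycycline 1 μg/mL: ≥ 1 μg/mL → R
Minocycline (23 mm) in 23–25 mm → I
Chloramphenicol 13 mm: ≤ 14 mm — R
Susceptible: 3/8

3 of 8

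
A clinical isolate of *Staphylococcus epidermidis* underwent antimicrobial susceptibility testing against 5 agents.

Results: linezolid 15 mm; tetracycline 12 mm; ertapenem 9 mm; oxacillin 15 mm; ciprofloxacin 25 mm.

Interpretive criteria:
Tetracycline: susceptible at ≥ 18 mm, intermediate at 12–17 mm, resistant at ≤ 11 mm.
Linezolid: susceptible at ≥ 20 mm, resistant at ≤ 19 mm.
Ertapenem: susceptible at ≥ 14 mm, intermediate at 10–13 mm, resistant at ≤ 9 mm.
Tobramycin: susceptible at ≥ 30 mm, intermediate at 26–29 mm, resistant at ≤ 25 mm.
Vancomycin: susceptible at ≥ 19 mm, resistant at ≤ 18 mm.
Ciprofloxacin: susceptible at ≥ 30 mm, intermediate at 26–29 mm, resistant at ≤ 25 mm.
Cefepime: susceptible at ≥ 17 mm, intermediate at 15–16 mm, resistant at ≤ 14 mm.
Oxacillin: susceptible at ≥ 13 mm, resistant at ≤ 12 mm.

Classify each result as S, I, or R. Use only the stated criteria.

R, I, R, S, R

Linezolid (15 mm) ≤ 19 mm ⇒ Resistant
Tetracycline (12 mm) in 12–17 mm → Intermediate
Ertapenem: 9 mm is ≤ 9 mm ⇒ resistant
Oxacillin: 15 mm is ≥ 13 mm — Susceptible
Ciprofloxacin (25 mm) ≤ 25 mm ⇒ Resistant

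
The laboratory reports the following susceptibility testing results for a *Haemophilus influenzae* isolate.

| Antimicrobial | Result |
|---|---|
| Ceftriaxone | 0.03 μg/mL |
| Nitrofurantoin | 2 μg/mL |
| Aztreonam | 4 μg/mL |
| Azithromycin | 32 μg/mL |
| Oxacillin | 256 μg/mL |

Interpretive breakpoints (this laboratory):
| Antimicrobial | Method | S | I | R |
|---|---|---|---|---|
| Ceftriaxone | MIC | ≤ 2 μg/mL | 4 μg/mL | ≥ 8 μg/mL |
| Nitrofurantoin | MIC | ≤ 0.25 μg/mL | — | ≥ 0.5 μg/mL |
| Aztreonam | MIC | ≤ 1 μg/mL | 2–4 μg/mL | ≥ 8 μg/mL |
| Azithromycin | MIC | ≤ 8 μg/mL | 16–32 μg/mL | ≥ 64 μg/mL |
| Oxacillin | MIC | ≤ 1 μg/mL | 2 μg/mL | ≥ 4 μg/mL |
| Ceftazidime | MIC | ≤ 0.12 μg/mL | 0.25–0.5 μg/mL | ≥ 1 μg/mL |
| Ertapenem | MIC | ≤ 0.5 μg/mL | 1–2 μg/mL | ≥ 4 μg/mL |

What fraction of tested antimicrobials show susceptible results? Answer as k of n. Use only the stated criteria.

Ceftriaxone 0.03 μg/mL: ≤ 2 μg/mL → S
Nitrofurantoin (2 μg/mL) ≥ 0.5 μg/mL — Resistant
Aztreonam (4 μg/mL) in 2–4 μg/mL → Intermediate
Azithromycin 32 μg/mL: in 16–32 μg/mL — Intermediate
Oxacillin: 256 μg/mL is ≥ 4 μg/mL → R
Susceptible: 1/5

1 of 5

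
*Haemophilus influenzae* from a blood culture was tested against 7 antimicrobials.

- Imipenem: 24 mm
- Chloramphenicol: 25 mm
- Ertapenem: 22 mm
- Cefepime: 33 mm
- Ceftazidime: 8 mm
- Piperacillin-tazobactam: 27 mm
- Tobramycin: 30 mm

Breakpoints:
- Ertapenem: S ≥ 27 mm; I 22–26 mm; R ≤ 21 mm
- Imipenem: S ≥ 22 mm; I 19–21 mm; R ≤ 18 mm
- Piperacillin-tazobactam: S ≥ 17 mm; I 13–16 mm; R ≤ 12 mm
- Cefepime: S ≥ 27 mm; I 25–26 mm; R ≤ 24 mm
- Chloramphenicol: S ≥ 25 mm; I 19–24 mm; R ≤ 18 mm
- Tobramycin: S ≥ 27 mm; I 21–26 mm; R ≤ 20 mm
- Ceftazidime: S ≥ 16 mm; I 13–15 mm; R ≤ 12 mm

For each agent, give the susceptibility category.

S, S, I, S, R, S, S

Imipenem 24 mm: ≥ 22 mm ⇒ susceptible
Chloramphenicol 25 mm: ≥ 25 mm ⇒ susceptible
Ertapenem (22 mm) in 22–26 mm ⇒ Intermediate
Cefepime (33 mm) ≥ 27 mm ⇒ Susceptible
Ceftazidime: 8 mm is ≤ 12 mm ⇒ R
Piperacillin-tazobactam: 27 mm is ≥ 17 mm — susceptible
Tobramycin: 30 mm is ≥ 27 mm — S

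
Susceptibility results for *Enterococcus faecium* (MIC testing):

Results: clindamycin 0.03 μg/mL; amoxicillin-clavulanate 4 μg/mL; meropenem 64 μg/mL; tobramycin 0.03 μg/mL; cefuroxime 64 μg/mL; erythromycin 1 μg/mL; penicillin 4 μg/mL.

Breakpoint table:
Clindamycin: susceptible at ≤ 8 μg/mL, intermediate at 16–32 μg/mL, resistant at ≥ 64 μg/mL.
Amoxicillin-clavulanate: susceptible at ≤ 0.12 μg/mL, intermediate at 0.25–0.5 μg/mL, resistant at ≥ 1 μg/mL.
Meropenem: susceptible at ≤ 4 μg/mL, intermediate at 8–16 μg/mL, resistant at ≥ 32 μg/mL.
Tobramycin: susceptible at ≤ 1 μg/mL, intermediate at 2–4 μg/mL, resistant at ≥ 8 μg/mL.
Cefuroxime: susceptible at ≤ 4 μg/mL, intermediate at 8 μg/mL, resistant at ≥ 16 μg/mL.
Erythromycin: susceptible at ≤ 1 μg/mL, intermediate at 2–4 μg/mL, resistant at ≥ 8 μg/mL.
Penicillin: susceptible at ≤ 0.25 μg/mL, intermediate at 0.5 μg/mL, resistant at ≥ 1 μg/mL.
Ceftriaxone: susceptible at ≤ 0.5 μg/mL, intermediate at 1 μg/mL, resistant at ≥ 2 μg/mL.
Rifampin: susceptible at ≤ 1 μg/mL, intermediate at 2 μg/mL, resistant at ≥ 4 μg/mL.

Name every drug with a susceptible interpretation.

clindamycin, tobramycin, erythromycin

Clindamycin 0.03 μg/mL: ≤ 8 μg/mL → susceptible
Amoxicillin-clavulanate 4 μg/mL: ≥ 1 μg/mL ⇒ R
Meropenem (64 μg/mL) ≥ 32 μg/mL ⇒ resistant
Tobramycin 0.03 μg/mL: ≤ 1 μg/mL — S
Cefuroxime 64 μg/mL: ≥ 16 μg/mL → R
Erythromycin: 1 μg/mL is ≤ 1 μg/mL → Susceptible
Penicillin (4 μg/mL) ≥ 1 μg/mL → Resistant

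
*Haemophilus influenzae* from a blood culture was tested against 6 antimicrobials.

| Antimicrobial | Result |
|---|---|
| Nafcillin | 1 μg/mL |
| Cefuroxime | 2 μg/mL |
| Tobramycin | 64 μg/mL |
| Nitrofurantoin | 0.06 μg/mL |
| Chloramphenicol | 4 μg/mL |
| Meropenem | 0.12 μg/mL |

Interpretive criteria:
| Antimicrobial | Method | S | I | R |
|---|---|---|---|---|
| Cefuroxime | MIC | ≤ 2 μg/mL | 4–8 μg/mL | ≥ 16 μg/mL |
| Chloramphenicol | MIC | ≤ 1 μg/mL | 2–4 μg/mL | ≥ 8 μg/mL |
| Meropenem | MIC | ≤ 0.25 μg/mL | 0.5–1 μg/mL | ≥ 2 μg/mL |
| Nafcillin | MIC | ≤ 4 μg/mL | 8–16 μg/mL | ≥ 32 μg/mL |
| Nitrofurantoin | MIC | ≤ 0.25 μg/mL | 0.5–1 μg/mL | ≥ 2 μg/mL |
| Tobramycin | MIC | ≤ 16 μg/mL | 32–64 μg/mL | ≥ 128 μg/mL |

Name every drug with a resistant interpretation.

none

Nafcillin 1 μg/mL: ≤ 4 μg/mL ⇒ Susceptible
Cefuroxime: 2 μg/mL is ≤ 2 μg/mL — susceptible
Tobramycin 64 μg/mL: in 32–64 μg/mL ⇒ I
Nitrofurantoin (0.06 μg/mL) ≤ 0.25 μg/mL — Susceptible
Chloramphenicol (4 μg/mL) in 2–4 μg/mL ⇒ I
Meropenem (0.12 μg/mL) ≤ 0.25 μg/mL ⇒ Susceptible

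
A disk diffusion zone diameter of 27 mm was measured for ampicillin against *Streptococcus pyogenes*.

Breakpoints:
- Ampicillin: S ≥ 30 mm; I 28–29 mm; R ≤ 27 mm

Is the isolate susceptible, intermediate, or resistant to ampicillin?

Resistant

Ampicillin: 27 mm is ≤ 27 mm — Resistant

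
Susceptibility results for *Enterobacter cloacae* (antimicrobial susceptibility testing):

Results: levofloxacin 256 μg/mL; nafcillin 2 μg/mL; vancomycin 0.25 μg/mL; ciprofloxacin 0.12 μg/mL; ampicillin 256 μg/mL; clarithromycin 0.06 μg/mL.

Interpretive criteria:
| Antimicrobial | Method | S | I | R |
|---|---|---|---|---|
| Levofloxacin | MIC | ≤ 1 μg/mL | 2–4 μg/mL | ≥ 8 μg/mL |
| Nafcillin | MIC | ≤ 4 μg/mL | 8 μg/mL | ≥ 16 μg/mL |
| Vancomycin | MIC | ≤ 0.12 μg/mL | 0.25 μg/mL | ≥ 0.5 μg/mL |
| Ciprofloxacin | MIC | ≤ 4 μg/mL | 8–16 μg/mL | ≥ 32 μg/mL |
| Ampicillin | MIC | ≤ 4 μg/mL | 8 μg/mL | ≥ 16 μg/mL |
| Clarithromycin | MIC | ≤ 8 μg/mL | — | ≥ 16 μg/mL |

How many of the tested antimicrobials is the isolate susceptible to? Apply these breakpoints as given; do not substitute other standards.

3

Levofloxacin (256 μg/mL) ≥ 8 μg/mL ⇒ Resistant
Nafcillin 2 μg/mL: ≤ 4 μg/mL — susceptible
Vancomycin: 0.25 μg/mL is = 0.25 μg/mL → intermediate
Ciprofloxacin 0.12 μg/mL: ≤ 4 μg/mL — Susceptible
Ampicillin: 256 μg/mL is ≥ 16 μg/mL ⇒ resistant
Clarithromycin (0.06 μg/mL) ≤ 8 μg/mL ⇒ susceptible
Susceptible: 3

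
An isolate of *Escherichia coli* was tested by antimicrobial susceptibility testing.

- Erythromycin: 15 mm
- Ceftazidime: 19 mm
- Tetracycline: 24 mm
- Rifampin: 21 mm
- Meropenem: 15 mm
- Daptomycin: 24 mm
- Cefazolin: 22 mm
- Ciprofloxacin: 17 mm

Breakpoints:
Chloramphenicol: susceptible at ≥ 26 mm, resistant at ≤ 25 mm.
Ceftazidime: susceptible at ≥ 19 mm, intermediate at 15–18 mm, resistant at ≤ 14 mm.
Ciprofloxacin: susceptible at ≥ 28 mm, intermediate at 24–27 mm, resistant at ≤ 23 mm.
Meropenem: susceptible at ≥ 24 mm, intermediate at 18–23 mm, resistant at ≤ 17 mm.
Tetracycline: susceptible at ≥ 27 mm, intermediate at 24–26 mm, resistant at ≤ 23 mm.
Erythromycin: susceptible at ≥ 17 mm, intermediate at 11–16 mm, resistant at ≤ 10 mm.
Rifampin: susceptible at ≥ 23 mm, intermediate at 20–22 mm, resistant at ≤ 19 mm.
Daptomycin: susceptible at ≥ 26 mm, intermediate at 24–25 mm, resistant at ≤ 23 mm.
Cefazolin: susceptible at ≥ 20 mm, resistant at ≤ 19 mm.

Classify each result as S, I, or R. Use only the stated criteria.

I, S, I, I, R, I, S, R

Erythromycin 15 mm: in 11–16 mm → Intermediate
Ceftazidime (19 mm) ≥ 19 mm → S
Tetracycline 24 mm: in 24–26 mm — intermediate
Rifampin (21 mm) in 20–22 mm ⇒ I
Meropenem 15 mm: ≤ 17 mm — R
Daptomycin 24 mm: in 24–25 mm — I
Cefazolin: 22 mm is ≥ 20 mm — Susceptible
Ciprofloxacin 17 mm: ≤ 23 mm ⇒ R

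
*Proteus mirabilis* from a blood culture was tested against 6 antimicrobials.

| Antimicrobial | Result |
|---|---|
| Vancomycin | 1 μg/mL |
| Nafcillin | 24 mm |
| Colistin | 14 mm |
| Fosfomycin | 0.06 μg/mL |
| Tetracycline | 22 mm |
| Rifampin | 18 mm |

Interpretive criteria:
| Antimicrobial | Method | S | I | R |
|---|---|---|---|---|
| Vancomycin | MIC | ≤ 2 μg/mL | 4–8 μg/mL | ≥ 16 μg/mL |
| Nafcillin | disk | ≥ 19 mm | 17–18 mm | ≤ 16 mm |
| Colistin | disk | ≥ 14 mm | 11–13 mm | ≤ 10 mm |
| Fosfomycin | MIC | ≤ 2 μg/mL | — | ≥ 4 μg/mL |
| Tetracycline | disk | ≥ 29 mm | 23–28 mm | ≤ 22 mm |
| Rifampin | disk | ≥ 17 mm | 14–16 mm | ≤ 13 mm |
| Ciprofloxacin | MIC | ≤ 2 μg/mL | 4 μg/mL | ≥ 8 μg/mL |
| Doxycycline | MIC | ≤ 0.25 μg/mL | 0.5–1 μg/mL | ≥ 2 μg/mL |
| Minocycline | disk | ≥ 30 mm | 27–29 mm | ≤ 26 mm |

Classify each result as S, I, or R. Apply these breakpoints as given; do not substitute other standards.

Vancomycin 1 μg/mL: ≤ 2 μg/mL → S
Nafcillin (24 mm) ≥ 19 mm → S
Colistin (14 mm) ≥ 14 mm — susceptible
Fosfomycin 0.06 μg/mL: ≤ 2 μg/mL ⇒ S
Tetracycline 22 mm: ≤ 22 mm ⇒ R
Rifampin 18 mm: ≥ 17 mm → S

S, S, S, S, R, S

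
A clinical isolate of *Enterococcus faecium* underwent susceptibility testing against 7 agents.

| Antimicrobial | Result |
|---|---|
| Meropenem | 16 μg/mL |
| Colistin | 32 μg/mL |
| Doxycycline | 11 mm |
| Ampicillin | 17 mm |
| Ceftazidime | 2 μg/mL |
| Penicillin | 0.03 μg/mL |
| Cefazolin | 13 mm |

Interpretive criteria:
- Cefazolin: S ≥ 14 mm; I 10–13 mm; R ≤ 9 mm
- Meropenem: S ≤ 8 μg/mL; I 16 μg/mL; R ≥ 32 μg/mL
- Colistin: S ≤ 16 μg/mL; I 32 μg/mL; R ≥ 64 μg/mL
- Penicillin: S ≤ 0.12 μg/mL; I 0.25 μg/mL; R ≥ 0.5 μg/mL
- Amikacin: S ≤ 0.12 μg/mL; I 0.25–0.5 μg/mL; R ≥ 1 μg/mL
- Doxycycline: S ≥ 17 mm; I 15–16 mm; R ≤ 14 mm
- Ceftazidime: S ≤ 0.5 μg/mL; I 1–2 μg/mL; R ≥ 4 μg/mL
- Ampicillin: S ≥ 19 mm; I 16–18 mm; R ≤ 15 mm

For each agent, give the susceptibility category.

I, I, R, I, I, S, I

Meropenem 16 μg/mL: = 16 μg/mL — intermediate
Colistin (32 μg/mL) = 32 μg/mL ⇒ Intermediate
Doxycycline: 11 mm is ≤ 14 mm → resistant
Ampicillin: 17 mm is in 16–18 mm — Intermediate
Ceftazidime 2 μg/mL: in 1–2 μg/mL — Intermediate
Penicillin (0.03 μg/mL) ≤ 0.12 μg/mL ⇒ Susceptible
Cefazolin 13 mm: in 10–13 mm ⇒ intermediate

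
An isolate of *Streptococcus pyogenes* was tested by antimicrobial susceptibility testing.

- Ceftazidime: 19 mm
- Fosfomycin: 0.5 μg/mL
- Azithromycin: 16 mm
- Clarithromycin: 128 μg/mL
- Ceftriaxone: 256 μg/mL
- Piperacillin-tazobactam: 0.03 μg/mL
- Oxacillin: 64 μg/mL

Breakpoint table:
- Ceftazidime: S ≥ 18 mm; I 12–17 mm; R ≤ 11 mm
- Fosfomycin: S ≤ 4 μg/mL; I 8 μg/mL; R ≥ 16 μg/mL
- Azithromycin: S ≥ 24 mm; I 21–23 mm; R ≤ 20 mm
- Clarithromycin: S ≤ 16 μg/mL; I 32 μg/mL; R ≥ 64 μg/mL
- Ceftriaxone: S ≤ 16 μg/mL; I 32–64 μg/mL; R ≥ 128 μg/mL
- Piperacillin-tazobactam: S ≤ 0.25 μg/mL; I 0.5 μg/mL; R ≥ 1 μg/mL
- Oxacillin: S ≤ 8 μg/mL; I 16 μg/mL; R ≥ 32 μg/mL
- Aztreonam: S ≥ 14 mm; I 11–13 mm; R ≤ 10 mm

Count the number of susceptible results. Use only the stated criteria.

Ceftazidime (19 mm) ≥ 18 mm — Susceptible
Fosfomycin: 0.5 μg/mL is ≤ 4 μg/mL — Susceptible
Azithromycin (16 mm) ≤ 20 mm — R
Clarithromycin (128 μg/mL) ≥ 64 μg/mL — resistant
Ceftriaxone: 256 μg/mL is ≥ 128 μg/mL → R
Piperacillin-tazobactam 0.03 μg/mL: ≤ 0.25 μg/mL → S
Oxacillin (64 μg/mL) ≥ 32 μg/mL — R
Susceptible: 3

3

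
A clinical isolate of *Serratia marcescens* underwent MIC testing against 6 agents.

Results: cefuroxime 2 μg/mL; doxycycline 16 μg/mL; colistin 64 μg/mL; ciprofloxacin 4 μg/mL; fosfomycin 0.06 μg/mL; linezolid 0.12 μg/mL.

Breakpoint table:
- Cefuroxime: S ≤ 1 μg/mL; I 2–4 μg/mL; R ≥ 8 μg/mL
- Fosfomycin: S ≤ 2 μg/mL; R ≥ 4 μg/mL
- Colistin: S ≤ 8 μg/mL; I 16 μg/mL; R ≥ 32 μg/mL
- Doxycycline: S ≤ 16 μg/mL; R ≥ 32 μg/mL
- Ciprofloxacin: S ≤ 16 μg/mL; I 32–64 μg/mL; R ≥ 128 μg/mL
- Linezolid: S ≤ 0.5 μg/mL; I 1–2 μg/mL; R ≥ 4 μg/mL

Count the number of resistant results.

1

Cefuroxime: 2 μg/mL is in 2–4 μg/mL ⇒ I
Doxycycline (16 μg/mL) ≤ 16 μg/mL ⇒ S
Colistin 64 μg/mL: ≥ 32 μg/mL → resistant
Ciprofloxacin: 4 μg/mL is ≤ 16 μg/mL ⇒ Susceptible
Fosfomycin (0.06 μg/mL) ≤ 2 μg/mL — Susceptible
Linezolid: 0.12 μg/mL is ≤ 0.5 μg/mL → S
Resistant: 1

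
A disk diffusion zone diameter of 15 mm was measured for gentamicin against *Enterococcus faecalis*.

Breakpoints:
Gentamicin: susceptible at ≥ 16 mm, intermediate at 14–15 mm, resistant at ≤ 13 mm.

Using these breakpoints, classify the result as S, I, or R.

Gentamicin: 15 mm is in 14–15 mm — Intermediate

Intermediate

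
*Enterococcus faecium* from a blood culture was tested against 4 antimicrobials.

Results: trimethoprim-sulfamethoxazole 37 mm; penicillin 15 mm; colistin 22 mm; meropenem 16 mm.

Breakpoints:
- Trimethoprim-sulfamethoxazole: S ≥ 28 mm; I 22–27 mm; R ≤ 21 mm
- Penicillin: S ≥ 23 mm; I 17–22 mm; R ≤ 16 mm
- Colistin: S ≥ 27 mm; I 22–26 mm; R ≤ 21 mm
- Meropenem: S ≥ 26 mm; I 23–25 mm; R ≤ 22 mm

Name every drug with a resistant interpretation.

Trimethoprim-sulfamethoxazole: 37 mm is ≥ 28 mm ⇒ Susceptible
Penicillin (15 mm) ≤ 16 mm → resistant
Colistin: 22 mm is in 22–26 mm ⇒ I
Meropenem (16 mm) ≤ 22 mm → Resistant

penicillin, meropenem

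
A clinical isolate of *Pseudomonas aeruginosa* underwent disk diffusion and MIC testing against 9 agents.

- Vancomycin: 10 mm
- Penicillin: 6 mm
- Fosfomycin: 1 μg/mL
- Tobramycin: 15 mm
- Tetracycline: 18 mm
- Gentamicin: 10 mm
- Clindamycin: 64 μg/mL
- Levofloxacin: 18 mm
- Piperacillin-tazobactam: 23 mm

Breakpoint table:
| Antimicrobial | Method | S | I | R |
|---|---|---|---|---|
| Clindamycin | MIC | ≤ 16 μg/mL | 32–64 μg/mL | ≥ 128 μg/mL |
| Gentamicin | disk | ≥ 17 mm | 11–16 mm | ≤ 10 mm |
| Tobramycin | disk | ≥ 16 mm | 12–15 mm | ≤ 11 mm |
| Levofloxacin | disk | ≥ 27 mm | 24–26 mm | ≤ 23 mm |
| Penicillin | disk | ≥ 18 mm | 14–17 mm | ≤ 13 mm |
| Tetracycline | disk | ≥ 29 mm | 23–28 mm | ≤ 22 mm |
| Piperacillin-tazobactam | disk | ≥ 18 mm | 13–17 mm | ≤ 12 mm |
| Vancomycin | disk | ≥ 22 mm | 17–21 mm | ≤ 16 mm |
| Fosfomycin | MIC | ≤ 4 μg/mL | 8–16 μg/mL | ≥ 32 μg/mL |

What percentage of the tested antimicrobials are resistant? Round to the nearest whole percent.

56%

Vancomycin: 10 mm is ≤ 16 mm → R
Penicillin: 6 mm is ≤ 13 mm → Resistant
Fosfomycin 1 μg/mL: ≤ 4 μg/mL → S
Tobramycin (15 mm) in 12–15 mm — intermediate
Tetracycline: 18 mm is ≤ 22 mm ⇒ Resistant
Gentamicin 10 mm: ≤ 10 mm — resistant
Clindamycin (64 μg/mL) in 32–64 μg/mL — intermediate
Levofloxacin 18 mm: ≤ 23 mm — R
Piperacillin-tazobactam 23 mm: ≥ 18 mm — S
Resistant: 5/9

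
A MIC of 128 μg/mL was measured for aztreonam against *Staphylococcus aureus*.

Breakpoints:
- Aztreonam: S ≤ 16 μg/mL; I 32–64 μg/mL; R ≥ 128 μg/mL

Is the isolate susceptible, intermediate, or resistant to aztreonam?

Resistant

Aztreonam (128 μg/mL) ≥ 128 μg/mL ⇒ resistant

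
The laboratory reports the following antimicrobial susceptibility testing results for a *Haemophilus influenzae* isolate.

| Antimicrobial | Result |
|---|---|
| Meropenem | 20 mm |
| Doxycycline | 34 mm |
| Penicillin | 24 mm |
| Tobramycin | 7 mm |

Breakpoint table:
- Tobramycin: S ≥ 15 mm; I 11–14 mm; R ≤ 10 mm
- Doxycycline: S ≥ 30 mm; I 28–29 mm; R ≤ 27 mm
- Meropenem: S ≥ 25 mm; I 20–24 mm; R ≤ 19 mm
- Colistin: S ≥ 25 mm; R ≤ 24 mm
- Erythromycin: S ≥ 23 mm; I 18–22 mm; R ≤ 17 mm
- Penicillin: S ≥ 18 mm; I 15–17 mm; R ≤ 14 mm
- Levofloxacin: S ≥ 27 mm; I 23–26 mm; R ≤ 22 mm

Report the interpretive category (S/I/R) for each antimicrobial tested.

I, S, S, R

Meropenem 20 mm: in 20–24 mm → Intermediate
Doxycycline (34 mm) ≥ 30 mm → Susceptible
Penicillin (24 mm) ≥ 18 mm → S
Tobramycin (7 mm) ≤ 10 mm ⇒ resistant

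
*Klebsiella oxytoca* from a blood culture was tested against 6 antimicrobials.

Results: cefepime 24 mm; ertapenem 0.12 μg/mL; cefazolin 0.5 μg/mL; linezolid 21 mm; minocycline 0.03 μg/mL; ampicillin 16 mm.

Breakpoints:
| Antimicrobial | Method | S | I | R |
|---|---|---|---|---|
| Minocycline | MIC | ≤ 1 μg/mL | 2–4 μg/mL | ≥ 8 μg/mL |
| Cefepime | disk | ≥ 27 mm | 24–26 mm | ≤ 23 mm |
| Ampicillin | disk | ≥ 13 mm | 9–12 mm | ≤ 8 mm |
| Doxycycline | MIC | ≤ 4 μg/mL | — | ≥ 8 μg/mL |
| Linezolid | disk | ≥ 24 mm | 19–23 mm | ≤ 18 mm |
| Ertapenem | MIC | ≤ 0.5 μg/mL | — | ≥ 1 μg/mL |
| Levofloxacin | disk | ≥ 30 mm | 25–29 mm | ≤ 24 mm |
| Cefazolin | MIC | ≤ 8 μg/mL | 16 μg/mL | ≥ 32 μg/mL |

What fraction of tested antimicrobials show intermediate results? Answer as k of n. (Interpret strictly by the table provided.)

Cefepime (24 mm) in 24–26 mm ⇒ intermediate
Ertapenem 0.12 μg/mL: ≤ 0.5 μg/mL → S
Cefazolin: 0.5 μg/mL is ≤ 8 μg/mL ⇒ S
Linezolid: 21 mm is in 19–23 mm ⇒ Intermediate
Minocycline: 0.03 μg/mL is ≤ 1 μg/mL — susceptible
Ampicillin (16 mm) ≥ 13 mm ⇒ susceptible
Intermediate: 2/6

2 of 6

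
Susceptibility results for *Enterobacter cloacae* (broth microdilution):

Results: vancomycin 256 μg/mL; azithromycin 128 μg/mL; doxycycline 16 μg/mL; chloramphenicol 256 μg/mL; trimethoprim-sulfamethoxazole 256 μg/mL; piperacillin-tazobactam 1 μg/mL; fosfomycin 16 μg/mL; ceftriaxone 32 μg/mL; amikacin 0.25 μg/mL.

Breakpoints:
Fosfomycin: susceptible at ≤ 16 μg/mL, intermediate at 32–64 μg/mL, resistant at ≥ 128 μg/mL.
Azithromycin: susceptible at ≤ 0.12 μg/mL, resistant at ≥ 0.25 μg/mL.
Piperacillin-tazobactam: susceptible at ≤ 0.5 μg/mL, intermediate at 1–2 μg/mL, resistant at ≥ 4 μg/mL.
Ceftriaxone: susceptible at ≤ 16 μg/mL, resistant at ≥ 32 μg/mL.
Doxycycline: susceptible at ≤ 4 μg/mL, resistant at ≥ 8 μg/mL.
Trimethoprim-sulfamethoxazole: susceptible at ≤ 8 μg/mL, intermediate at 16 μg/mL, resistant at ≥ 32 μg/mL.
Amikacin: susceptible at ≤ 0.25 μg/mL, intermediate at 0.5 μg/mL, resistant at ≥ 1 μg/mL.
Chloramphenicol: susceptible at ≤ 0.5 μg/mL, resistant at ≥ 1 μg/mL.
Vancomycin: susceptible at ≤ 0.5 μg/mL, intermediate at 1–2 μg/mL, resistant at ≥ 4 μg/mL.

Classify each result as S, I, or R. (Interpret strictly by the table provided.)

Vancomycin (256 μg/mL) ≥ 4 μg/mL → Resistant
Azithromycin (128 μg/mL) ≥ 0.25 μg/mL → R
Doxycycline: 16 μg/mL is ≥ 8 μg/mL — resistant
Chloramphenicol (256 μg/mL) ≥ 1 μg/mL ⇒ R
Trimethoprim-sulfamethoxazole 256 μg/mL: ≥ 32 μg/mL ⇒ resistant
Piperacillin-tazobactam (1 μg/mL) in 1–2 μg/mL → intermediate
Fosfomycin: 16 μg/mL is ≤ 16 μg/mL → Susceptible
Ceftriaxone: 32 μg/mL is ≥ 32 μg/mL ⇒ R
Amikacin (0.25 μg/mL) ≤ 0.25 μg/mL ⇒ Susceptible

R, R, R, R, R, I, S, R, S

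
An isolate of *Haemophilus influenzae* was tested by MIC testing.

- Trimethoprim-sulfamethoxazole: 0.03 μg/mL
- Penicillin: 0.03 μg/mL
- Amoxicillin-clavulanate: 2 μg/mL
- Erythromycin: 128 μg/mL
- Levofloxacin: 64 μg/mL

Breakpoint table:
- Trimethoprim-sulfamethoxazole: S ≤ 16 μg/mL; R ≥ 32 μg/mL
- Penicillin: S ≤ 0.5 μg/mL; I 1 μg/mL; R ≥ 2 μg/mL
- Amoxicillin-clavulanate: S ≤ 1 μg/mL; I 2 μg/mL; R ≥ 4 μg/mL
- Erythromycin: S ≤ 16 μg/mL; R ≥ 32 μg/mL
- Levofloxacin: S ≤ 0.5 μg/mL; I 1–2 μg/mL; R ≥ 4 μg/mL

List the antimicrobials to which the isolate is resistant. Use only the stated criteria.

Trimethoprim-sulfamethoxazole 0.03 μg/mL: ≤ 16 μg/mL ⇒ S
Penicillin: 0.03 μg/mL is ≤ 0.5 μg/mL → S
Amoxicillin-clavulanate: 2 μg/mL is = 2 μg/mL → I
Erythromycin (128 μg/mL) ≥ 32 μg/mL — Resistant
Levofloxacin (64 μg/mL) ≥ 4 μg/mL → R

erythromycin, levofloxacin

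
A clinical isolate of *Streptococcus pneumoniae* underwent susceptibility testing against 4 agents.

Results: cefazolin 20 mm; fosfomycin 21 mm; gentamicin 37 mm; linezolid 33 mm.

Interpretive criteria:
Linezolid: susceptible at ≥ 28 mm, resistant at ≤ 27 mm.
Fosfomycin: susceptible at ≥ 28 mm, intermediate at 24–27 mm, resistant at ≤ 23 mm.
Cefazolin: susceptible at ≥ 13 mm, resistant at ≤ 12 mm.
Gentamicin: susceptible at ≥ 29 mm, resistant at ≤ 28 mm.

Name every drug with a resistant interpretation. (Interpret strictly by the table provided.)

Cefazolin 20 mm: ≥ 13 mm → Susceptible
Fosfomycin: 21 mm is ≤ 23 mm → resistant
Gentamicin (37 mm) ≥ 29 mm → S
Linezolid (33 mm) ≥ 28 mm → S

fosfomycin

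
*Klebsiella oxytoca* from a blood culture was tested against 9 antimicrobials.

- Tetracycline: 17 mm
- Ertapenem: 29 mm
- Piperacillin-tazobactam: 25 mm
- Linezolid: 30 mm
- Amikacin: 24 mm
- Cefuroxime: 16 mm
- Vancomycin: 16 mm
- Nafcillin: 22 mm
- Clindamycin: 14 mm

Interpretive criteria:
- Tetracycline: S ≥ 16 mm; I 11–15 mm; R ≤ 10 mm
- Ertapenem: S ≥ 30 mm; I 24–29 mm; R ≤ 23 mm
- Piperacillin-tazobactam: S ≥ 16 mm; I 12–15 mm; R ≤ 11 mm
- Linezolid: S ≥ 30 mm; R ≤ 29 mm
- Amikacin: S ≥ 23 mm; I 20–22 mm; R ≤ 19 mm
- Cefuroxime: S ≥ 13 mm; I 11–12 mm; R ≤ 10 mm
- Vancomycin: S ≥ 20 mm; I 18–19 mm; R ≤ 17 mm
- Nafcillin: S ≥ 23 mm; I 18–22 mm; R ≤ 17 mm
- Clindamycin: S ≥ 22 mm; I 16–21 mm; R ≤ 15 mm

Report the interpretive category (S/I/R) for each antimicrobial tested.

Tetracycline 17 mm: ≥ 16 mm — Susceptible
Ertapenem: 29 mm is in 24–29 mm ⇒ I
Piperacillin-tazobactam: 25 mm is ≥ 16 mm → Susceptible
Linezolid (30 mm) ≥ 30 mm → Susceptible
Amikacin (24 mm) ≥ 23 mm → susceptible
Cefuroxime: 16 mm is ≥ 13 mm ⇒ susceptible
Vancomycin (16 mm) ≤ 17 mm → Resistant
Nafcillin: 22 mm is in 18–22 mm ⇒ Intermediate
Clindamycin (14 mm) ≤ 15 mm ⇒ R

S, I, S, S, S, S, R, I, R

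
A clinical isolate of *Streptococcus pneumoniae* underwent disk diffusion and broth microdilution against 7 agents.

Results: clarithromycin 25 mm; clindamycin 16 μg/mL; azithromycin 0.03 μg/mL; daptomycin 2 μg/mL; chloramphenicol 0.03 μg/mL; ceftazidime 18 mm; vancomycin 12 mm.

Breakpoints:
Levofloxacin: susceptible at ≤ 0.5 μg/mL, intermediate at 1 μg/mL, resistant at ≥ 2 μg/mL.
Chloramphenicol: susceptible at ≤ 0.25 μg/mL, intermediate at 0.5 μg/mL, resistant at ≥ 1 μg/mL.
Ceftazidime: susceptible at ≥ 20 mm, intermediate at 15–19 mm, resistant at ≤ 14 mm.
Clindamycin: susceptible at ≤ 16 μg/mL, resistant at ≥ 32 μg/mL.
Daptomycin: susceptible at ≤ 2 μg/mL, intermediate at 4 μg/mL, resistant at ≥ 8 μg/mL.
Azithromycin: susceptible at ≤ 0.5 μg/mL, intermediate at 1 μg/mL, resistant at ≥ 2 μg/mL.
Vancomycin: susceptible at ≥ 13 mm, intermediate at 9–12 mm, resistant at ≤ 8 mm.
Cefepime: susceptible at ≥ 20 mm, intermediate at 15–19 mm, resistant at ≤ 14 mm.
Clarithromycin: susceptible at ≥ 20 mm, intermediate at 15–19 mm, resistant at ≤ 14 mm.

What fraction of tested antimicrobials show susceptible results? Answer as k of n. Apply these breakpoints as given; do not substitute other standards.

5 of 7

Clarithromycin: 25 mm is ≥ 20 mm ⇒ susceptible
Clindamycin (16 μg/mL) ≤ 16 μg/mL ⇒ Susceptible
Azithromycin 0.03 μg/mL: ≤ 0.5 μg/mL ⇒ Susceptible
Daptomycin: 2 μg/mL is ≤ 2 μg/mL — Susceptible
Chloramphenicol (0.03 μg/mL) ≤ 0.25 μg/mL ⇒ Susceptible
Ceftazidime: 18 mm is in 15–19 mm → I
Vancomycin (12 mm) in 9–12 mm — intermediate
Susceptible: 5/7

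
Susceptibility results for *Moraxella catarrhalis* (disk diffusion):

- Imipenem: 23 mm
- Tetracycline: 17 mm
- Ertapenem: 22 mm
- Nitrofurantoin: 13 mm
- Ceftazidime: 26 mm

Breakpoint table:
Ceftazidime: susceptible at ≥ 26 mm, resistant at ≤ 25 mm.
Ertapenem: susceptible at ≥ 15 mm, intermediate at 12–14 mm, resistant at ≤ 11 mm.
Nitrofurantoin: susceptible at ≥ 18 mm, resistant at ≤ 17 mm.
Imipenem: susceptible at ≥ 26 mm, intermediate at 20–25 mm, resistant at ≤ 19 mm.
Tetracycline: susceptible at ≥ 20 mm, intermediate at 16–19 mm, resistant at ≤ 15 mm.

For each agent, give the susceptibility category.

Imipenem 23 mm: in 20–25 mm → Intermediate
Tetracycline (17 mm) in 16–19 mm → Intermediate
Ertapenem 22 mm: ≥ 15 mm — susceptible
Nitrofurantoin (13 mm) ≤ 17 mm — Resistant
Ceftazidime: 26 mm is ≥ 26 mm — Susceptible

I, I, S, R, S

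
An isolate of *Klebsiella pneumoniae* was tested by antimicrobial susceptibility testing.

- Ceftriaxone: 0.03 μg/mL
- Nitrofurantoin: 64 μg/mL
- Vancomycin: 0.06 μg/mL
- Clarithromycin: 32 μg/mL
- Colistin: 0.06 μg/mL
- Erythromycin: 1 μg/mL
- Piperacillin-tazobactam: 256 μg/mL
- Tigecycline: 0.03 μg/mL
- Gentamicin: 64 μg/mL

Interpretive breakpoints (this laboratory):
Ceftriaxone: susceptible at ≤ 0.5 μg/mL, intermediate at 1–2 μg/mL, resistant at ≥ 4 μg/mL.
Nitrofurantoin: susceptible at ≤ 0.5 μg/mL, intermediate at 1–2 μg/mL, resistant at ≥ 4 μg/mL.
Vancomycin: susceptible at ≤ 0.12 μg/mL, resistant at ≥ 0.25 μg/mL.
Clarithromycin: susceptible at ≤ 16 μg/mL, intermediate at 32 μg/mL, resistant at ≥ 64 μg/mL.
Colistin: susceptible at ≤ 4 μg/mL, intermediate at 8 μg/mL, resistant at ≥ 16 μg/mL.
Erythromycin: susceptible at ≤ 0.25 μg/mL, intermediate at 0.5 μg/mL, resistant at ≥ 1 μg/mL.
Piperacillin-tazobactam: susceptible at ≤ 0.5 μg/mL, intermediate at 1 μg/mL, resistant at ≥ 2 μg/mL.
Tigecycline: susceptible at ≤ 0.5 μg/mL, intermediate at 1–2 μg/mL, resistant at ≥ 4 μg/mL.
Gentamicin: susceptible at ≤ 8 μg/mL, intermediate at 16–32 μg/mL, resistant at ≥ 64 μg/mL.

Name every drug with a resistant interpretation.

nitrofurantoin, erythromycin, piperacillin-tazobactam, gentamicin

Ceftriaxone (0.03 μg/mL) ≤ 0.5 μg/mL — S
Nitrofurantoin (64 μg/mL) ≥ 4 μg/mL → R
Vancomycin (0.06 μg/mL) ≤ 0.12 μg/mL → Susceptible
Clarithromycin (32 μg/mL) = 32 μg/mL ⇒ Intermediate
Colistin 0.06 μg/mL: ≤ 4 μg/mL → susceptible
Erythromycin (1 μg/mL) ≥ 1 μg/mL → R
Piperacillin-tazobactam (256 μg/mL) ≥ 2 μg/mL ⇒ resistant
Tigecycline: 0.03 μg/mL is ≤ 0.5 μg/mL → susceptible
Gentamicin: 64 μg/mL is ≥ 64 μg/mL ⇒ R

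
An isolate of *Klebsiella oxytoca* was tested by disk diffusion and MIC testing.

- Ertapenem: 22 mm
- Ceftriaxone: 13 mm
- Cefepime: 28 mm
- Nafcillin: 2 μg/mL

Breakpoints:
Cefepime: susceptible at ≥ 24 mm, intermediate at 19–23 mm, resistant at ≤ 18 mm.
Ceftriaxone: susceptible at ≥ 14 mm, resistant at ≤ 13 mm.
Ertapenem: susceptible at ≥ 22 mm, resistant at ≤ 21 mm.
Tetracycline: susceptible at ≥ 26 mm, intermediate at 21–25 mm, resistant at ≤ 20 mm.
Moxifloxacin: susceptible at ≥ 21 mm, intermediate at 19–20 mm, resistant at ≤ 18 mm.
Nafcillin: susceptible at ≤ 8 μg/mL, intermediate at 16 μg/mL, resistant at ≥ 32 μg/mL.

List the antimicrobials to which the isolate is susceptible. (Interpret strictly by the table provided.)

ertapenem, cefepime, nafcillin

Ertapenem: 22 mm is ≥ 22 mm ⇒ S
Ceftriaxone 13 mm: ≤ 13 mm → resistant
Cefepime: 28 mm is ≥ 24 mm → S
Nafcillin (2 μg/mL) ≤ 8 μg/mL — susceptible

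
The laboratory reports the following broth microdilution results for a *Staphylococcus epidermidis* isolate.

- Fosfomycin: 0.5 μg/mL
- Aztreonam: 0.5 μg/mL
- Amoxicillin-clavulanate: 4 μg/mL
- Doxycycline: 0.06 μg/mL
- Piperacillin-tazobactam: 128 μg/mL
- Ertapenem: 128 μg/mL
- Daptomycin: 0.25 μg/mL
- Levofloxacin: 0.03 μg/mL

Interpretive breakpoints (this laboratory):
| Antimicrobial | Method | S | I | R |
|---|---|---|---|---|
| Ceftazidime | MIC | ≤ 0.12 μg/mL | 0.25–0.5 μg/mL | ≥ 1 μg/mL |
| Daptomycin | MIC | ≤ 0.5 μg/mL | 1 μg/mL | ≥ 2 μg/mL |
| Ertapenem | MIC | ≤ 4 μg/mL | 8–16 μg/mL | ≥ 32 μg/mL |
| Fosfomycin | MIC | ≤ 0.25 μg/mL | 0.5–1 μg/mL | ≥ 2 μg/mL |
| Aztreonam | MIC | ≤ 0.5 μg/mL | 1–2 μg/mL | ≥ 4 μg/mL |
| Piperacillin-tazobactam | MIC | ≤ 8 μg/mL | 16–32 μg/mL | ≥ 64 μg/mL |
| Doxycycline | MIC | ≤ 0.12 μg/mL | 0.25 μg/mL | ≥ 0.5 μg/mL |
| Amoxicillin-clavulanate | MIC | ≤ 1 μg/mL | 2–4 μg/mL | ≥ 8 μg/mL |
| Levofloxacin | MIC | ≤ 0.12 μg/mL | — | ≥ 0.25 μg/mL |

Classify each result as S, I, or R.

Fosfomycin: 0.5 μg/mL is in 0.5–1 μg/mL ⇒ intermediate
Aztreonam (0.5 μg/mL) ≤ 0.5 μg/mL → Susceptible
Amoxicillin-clavulanate (4 μg/mL) in 2–4 μg/mL ⇒ intermediate
Doxycycline 0.06 μg/mL: ≤ 0.12 μg/mL → S
Piperacillin-tazobactam 128 μg/mL: ≥ 64 μg/mL → Resistant
Ertapenem: 128 μg/mL is ≥ 32 μg/mL ⇒ R
Daptomycin: 0.25 μg/mL is ≤ 0.5 μg/mL → Susceptible
Levofloxacin (0.03 μg/mL) ≤ 0.12 μg/mL → S

I, S, I, S, R, R, S, S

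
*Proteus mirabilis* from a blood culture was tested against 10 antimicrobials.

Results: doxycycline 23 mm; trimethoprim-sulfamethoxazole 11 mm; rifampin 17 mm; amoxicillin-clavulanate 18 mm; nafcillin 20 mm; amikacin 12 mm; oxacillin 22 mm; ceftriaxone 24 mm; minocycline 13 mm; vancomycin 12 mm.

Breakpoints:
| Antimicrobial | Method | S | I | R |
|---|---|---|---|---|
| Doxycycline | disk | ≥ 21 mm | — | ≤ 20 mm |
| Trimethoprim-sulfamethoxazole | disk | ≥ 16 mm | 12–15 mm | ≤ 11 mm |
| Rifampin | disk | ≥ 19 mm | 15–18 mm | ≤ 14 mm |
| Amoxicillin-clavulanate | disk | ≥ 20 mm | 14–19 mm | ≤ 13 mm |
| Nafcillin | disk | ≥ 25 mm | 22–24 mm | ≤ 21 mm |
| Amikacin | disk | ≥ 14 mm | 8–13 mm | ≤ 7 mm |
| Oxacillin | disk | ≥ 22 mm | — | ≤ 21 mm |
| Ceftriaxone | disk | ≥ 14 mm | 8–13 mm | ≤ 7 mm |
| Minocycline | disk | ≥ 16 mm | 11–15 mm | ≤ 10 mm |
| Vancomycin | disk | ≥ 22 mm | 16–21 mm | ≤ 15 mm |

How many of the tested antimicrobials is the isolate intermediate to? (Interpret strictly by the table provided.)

4

Doxycycline 23 mm: ≥ 21 mm — S
Trimethoprim-sulfamethoxazole (11 mm) ≤ 11 mm — resistant
Rifampin 17 mm: in 15–18 mm → intermediate
Amoxicillin-clavulanate: 18 mm is in 14–19 mm ⇒ intermediate
Nafcillin: 20 mm is ≤ 21 mm ⇒ R
Amikacin: 12 mm is in 8–13 mm — intermediate
Oxacillin: 22 mm is ≥ 22 mm → Susceptible
Ceftriaxone: 24 mm is ≥ 14 mm ⇒ S
Minocycline: 13 mm is in 11–15 mm → I
Vancomycin 12 mm: ≤ 15 mm ⇒ R
Intermediate: 4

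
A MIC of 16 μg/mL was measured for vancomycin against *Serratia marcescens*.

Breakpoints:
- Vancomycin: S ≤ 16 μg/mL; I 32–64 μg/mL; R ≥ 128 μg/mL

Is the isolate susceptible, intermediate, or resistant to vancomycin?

S

Vancomycin (16 μg/mL) ≤ 16 μg/mL — susceptible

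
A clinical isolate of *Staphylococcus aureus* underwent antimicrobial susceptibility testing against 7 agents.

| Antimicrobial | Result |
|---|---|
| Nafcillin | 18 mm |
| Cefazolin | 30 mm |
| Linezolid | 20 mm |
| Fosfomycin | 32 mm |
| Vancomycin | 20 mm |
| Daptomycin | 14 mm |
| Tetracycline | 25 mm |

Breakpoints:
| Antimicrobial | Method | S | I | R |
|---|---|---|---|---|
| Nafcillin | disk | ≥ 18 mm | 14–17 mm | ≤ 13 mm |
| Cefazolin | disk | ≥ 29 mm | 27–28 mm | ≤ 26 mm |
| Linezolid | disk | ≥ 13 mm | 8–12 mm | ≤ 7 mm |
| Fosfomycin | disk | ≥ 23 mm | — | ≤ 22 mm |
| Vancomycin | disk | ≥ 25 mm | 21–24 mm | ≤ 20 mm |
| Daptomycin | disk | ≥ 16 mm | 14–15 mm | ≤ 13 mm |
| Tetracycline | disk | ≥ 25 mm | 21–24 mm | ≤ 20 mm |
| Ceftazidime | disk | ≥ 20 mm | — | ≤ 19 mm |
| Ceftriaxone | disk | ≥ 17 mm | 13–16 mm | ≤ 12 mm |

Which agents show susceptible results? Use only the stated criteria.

nafcillin, cefazolin, linezolid, fosfomycin, tetracycline

Nafcillin 18 mm: ≥ 18 mm ⇒ susceptible
Cefazolin: 30 mm is ≥ 29 mm ⇒ S
Linezolid: 20 mm is ≥ 13 mm — S
Fosfomycin (32 mm) ≥ 23 mm → Susceptible
Vancomycin: 20 mm is ≤ 20 mm — resistant
Daptomycin (14 mm) in 14–15 mm → Intermediate
Tetracycline 25 mm: ≥ 25 mm ⇒ Susceptible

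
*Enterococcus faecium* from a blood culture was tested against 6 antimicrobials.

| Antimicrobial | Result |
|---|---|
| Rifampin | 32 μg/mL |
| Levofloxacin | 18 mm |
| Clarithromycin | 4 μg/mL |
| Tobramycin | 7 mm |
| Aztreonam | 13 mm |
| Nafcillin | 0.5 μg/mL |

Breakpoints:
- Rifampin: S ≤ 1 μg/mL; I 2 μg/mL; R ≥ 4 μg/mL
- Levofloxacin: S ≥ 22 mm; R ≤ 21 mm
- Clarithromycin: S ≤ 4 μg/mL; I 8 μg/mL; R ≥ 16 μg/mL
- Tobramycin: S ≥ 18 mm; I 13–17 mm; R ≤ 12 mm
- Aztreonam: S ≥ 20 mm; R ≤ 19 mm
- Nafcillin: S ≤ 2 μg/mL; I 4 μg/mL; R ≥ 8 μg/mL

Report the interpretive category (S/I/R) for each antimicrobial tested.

Rifampin (32 μg/mL) ≥ 4 μg/mL — R
Levofloxacin (18 mm) ≤ 21 mm — R
Clarithromycin 4 μg/mL: ≤ 4 μg/mL ⇒ Susceptible
Tobramycin 7 mm: ≤ 12 mm → resistant
Aztreonam 13 mm: ≤ 19 mm → resistant
Nafcillin: 0.5 μg/mL is ≤ 2 μg/mL — susceptible

R, R, S, R, R, S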